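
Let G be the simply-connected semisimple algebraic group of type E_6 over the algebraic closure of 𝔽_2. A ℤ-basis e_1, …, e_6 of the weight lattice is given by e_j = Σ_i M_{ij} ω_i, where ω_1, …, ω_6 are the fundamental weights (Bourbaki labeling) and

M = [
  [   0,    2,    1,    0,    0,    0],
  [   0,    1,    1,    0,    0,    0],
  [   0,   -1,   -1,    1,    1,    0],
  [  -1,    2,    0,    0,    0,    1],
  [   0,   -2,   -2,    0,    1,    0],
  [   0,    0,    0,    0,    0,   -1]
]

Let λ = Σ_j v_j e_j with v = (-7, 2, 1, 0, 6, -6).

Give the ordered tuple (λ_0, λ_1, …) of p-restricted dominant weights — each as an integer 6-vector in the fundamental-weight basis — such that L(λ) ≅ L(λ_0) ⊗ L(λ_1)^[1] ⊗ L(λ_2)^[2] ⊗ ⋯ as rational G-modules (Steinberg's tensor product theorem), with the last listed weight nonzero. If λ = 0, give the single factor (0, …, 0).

((1, 1, 1, 1, 0, 0), (0, 1, 1, 0, 0, 1), (1, 0, 0, 1, 0, 1))

In the fundamental-weight basis, λ has coordinates c = M·v (v = (-7, 2, 1, 0, 6, -6)):
  c_1 = (0)·(-7) + 2·2 + 1·1 + 0·0 + 0·6 + (0)·(-6) = 5
  c_2 = (0)·(-7) + 1·2 + 1·1 + 0·0 + 0·6 + (0)·(-6) = 3
  c_3 = (0)·(-7) + (-1)·(2) + (-1)·(1) + 1·0 + 1·6 + (0)·(-6) = 3
  c_4 = (-1)·(-7) + 2·2 + 0·1 + 0·0 + 0·6 + (1)·(-6) = 5
  c_5 = (0)·(-7) + (-2)·(2) + (-2)·(1) + 0·0 + 1·6 + (0)·(-6) = 0
  c_6 = (0)·(-7) + 0·2 + 0·1 + 0·0 + 0·6 + (-1)·(-6) = 6
p = 2; digits c_i = Σ_j d_{ij}·2^j, 0 ≤ d_{ij} < 2:
  c_1 = 5 = 1·2^0 + 0·2^1 + 1·2^2
  c_2 = 3 = 1·2^0 + 1·2^1
  c_3 = 3 = 1·2^0 + 1·2^1
  c_4 = 5 = 1·2^0 + 0·2^1 + 1·2^2
  c_5 = 0
  c_6 = 6 = 0·2^0 + 1·2^1 + 1·2^2
Factor λ_0 = (1, 1, 1, 1, 0, 0)
Factor λ_1 = (0, 1, 1, 0, 0, 1)
Factor λ_2 = (1, 0, 0, 1, 0, 1)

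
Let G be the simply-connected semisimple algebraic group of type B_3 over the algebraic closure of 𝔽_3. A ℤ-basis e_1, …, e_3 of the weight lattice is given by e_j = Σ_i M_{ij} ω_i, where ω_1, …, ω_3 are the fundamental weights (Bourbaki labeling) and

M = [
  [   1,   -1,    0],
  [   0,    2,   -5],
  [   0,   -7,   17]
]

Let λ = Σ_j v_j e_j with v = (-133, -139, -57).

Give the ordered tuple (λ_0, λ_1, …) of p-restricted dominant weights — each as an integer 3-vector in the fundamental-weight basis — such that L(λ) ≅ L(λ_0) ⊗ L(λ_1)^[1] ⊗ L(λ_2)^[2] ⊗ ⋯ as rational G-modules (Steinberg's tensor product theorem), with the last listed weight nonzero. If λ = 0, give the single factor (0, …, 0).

Converting to the ω-basis (c_i = row i of M dotted with v = (-133, -139, -57)):
  c_1 = 1*-133 + -1*-139 + 0*-57 = 6
  c_2 = 0*-133 + 2*-139 + -5*-57 = 7
  c_3 = 0*-133 + -7*-139 + 17*-57 = 4
Writing each c_i in base p = 3:
  c_1 = 6 = 0·3^0 + 2·3^1
  c_2 = 7 = 1·3^0 + 2·3^1
  c_3 = 4 = 1·3^0 + 1·3^1
Factor λ_0 = (0, 1, 1)
Factor λ_1 = (2, 2, 1)

((0, 1, 1), (2, 2, 1))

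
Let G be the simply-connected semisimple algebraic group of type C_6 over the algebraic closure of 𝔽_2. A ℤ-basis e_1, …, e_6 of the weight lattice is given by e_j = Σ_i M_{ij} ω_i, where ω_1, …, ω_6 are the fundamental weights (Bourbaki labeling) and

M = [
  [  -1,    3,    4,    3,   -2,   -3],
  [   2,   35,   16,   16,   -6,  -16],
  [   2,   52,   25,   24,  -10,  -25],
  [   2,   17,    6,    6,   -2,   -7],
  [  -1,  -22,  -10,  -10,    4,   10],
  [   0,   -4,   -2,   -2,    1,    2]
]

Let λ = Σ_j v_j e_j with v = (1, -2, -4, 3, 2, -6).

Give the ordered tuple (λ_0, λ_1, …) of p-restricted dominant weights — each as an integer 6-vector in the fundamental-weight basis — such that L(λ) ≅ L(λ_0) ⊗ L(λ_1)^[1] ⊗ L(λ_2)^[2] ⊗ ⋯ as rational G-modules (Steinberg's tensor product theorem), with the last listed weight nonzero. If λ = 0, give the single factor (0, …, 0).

((0, 0, 0, 0, 1, 0),)

ω-coordinates c = M·v, v = (1, -2, -4, 3, 2, -6):
  c_1 = -1*1 + 3*-2 + 4*-4 + 3*3 + -2*2 + -3*-6 = 0
  c_2 = 2*1 + 35*-2 + 16*-4 + 16*3 + -6*2 + -16*-6 = 0
  c_3 = 2*1 + 52*-2 + 25*-4 + 24*3 + -10*2 + -25*-6 = 0
  c_4 = 2*1 + 17*-2 + 6*-4 + 6*3 + -2*2 + -7*-6 = 0
  c_5 = -1*1 + -22*-2 + -10*-4 + -10*3 + 4*2 + 10*-6 = 1
  c_6 = 0*1 + -4*-2 + -2*-4 + -2*3 + 1*2 + 2*-6 = 0
Expand coordinatewise in base 2:
  c_1 = 0
  c_2 = 0
  c_3 = 0
  c_4 = 0
  c_5 = 1 = 1·2^0
  c_6 = 0
Factor λ_0 = (0, 0, 0, 0, 1, 0)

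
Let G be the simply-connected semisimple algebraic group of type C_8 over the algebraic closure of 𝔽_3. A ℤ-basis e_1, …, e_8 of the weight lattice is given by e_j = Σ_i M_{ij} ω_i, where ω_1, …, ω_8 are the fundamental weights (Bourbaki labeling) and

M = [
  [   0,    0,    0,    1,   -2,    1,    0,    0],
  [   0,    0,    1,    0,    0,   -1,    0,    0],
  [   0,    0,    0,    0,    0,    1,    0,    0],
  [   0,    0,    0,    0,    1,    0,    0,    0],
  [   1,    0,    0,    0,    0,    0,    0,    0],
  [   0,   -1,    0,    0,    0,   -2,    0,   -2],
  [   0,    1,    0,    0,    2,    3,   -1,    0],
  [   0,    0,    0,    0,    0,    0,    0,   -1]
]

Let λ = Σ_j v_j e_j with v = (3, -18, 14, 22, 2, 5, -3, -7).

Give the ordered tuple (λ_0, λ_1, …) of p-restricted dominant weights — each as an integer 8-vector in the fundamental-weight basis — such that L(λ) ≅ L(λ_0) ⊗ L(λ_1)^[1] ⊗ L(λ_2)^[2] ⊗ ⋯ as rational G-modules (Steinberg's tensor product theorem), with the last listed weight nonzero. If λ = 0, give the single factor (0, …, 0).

((2, 0, 2, 2, 0, 1, 1, 1), (1, 0, 1, 0, 1, 1, 1, 2), (2, 1, 0, 0, 0, 2, 0, 0))

Converting to the ω-basis (c_i = row i of M dotted with v = (3, -18, 14, 22, 2, 5, -3, -7)):
  c_1 = 0*3 + 0*-18 + 0*14 + 1*22 + -2*2 + 1*5 + 0*-3 + 0*-7 = 23
  c_2 = 0*3 + 0*-18 + 1*14 + 0*22 + 0*2 + -1*5 + 0*-3 + 0*-7 = 9
  c_3 = 0*3 + 0*-18 + 0*14 + 0*22 + 0*2 + 1*5 + 0*-3 + 0*-7 = 5
  c_4 = 0*3 + 0*-18 + 0*14 + 0*22 + 1*2 + 0*5 + 0*-3 + 0*-7 = 2
  c_5 = 1*3 + 0*-18 + 0*14 + 0*22 + 0*2 + 0*5 + 0*-3 + 0*-7 = 3
  c_6 = 0*3 + -1*-18 + 0*14 + 0*22 + 0*2 + -2*5 + 0*-3 + -2*-7 = 22
  c_7 = 0*3 + 1*-18 + 0*14 + 0*22 + 2*2 + 3*5 + -1*-3 + 0*-7 = 4
  c_8 = 0*3 + 0*-18 + 0*14 + 0*22 + 0*2 + 0*5 + 0*-3 + -1*-7 = 7
Expand coordinatewise in base 3:
  c_1 = 23 = 2·3^0 + 1·3^1 + 2·3^2
  c_2 = 9 = 0·3^0 + 0·3^1 + 1·3^2
  c_3 = 5 = 2·3^0 + 1·3^1
  c_4 = 2 = 2·3^0
  c_5 = 3 = 0·3^0 + 1·3^1
  c_6 = 22 = 1·3^0 + 1·3^1 + 2·3^2
  c_7 = 4 = 1·3^0 + 1·3^1
  c_8 = 7 = 1·3^0 + 2·3^1
λ_0 = (2, 0, 2, 2, 0, 1, 1, 1)
λ_1 = (1, 0, 1, 0, 1, 1, 1, 2)
λ_2 = (2, 1, 0, 0, 0, 2, 0, 0)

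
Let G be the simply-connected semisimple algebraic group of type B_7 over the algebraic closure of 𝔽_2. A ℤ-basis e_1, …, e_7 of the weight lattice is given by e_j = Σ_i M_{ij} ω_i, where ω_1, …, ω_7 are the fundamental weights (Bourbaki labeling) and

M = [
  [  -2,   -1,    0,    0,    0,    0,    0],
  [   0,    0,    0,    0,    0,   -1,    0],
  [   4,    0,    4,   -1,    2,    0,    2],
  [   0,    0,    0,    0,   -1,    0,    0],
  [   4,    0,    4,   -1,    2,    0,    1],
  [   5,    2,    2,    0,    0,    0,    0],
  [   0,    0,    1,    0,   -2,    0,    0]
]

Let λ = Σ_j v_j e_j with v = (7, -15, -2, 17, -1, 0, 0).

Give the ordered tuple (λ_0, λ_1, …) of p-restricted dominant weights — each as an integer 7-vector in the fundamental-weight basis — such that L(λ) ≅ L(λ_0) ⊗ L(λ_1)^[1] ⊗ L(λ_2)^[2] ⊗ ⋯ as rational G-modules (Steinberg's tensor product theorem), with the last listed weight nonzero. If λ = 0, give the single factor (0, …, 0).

((1, 0, 1, 1, 1, 1, 0),)

Change of basis e → ω: c = M·v where v = (7, -15, -2, 17, -1, 0, 0):
  c_1 = (-2)·(7) + (-1)·(-15) + (0)·(-2) + (0)·(17) + (0)·(-1) + (0)·(0) + (0)·(0) = 1
  c_2 = (0)·(7) + (0)·(-15) + (0)·(-2) + (0)·(17) + (0)·(-1) + (-1)·(0) + (0)·(0) = 0
  c_3 = (4)·(7) + (0)·(-15) + (4)·(-2) + (-1)·(17) + (2)·(-1) + (0)·(0) + (2)·(0) = 1
  c_4 = (0)·(7) + (0)·(-15) + (0)·(-2) + (0)·(17) + (-1)·(-1) + (0)·(0) + (0)·(0) = 1
  c_5 = (4)·(7) + (0)·(-15) + (4)·(-2) + (-1)·(17) + (2)·(-1) + (0)·(0) + (1)·(0) = 1
  c_6 = (5)·(7) + (2)·(-15) + (2)·(-2) + (0)·(17) + (0)·(-1) + (0)·(0) + (0)·(0) = 1
  c_7 = (0)·(7) + (0)·(-15) + (1)·(-2) + (0)·(17) + (-2)·(-1) + (0)·(0) + (0)·(0) = 0
Writing each c_i in base p = 2:
  c_1 = 1 = 1·2^0
  c_2 = 0
  c_3 = 1 = 1·2^0
  c_4 = 1 = 1·2^0
  c_5 = 1 = 1·2^0
  c_6 = 1 = 1·2^0
  c_7 = 0
p-restricted factor λ_0 = (1, 0, 1, 1, 1, 1, 0)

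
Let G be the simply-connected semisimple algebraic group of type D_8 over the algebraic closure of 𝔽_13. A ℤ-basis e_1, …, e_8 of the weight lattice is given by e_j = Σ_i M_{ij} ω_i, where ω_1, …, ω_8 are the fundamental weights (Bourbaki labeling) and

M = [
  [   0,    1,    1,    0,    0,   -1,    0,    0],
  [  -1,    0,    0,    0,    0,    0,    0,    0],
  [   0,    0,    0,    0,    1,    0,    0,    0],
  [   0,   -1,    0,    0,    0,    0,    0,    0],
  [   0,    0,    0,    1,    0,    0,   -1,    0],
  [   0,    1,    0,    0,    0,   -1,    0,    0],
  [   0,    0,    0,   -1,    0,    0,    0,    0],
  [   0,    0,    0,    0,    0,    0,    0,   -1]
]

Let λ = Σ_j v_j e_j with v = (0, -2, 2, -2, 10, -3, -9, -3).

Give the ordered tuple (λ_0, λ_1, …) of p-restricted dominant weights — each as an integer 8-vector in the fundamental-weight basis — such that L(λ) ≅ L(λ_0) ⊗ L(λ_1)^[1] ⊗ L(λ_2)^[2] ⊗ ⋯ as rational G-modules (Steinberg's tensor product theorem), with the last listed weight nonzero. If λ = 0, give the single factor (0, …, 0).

((3, 0, 10, 2, 7, 1, 2, 3),)

Compute c_i = Σ_j M_{ij} v_j with v = (0, -2, 2, -2, 10, -3, -9, -3):
  c_1 = 0·0 + (1)·(-2) + 1·2 + (0)·(-2) + 0·10 + (-1)·(-3) + (0)·(-9) + (0)·(-3) = 3
  c_2 = (-1)·(0) + (0)·(-2) + 0·2 + (0)·(-2) + 0·10 + (0)·(-3) + (0)·(-9) + (0)·(-3) = 0
  c_3 = 0·0 + (0)·(-2) + 0·2 + (0)·(-2) + 1·10 + (0)·(-3) + (0)·(-9) + (0)·(-3) = 10
  c_4 = 0·0 + (-1)·(-2) + 0·2 + (0)·(-2) + 0·10 + (0)·(-3) + (0)·(-9) + (0)·(-3) = 2
  c_5 = 0·0 + (0)·(-2) + 0·2 + (1)·(-2) + 0·10 + (0)·(-3) + (-1)·(-9) + (0)·(-3) = 7
  c_6 = 0·0 + (1)·(-2) + 0·2 + (0)·(-2) + 0·10 + (-1)·(-3) + (0)·(-9) + (0)·(-3) = 1
  c_7 = 0·0 + (0)·(-2) + 0·2 + (-1)·(-2) + 0·10 + (0)·(-3) + (0)·(-9) + (0)·(-3) = 2
  c_8 = 0·0 + (0)·(-2) + 0·2 + (0)·(-2) + 0·10 + (0)·(-3) + (0)·(-9) + (-1)·(-3) = 3
Base-13 expansion of each c_i:
  c_1 = 3 = 3·13^0
  c_2 = 0
  c_3 = 10 = 10·13^0
  c_4 = 2 = 2·13^0
  c_5 = 7 = 7·13^0
  c_6 = 1 = 1·13^0
  c_7 = 2 = 2·13^0
  c_8 = 3 = 3·13^0
λ_0 = (3, 0, 10, 2, 7, 1, 2, 3)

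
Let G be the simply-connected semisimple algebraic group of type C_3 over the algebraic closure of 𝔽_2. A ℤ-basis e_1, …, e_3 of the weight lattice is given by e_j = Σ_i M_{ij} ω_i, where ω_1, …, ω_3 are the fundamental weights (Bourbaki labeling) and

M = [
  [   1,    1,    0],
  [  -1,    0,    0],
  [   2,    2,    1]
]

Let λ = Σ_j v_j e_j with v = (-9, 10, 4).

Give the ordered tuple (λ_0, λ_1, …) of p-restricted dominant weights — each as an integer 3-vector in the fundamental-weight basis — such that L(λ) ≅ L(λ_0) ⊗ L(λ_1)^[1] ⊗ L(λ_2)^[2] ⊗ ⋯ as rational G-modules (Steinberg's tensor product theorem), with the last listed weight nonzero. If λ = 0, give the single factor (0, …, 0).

((1, 1, 0), (0, 0, 1), (0, 0, 1), (0, 1, 0))

Change of basis e → ω: c = M·v where v = (-9, 10, 4):
  c_1 = (1)·(-9) + 1·10 + 0·4 = 1
  c_2 = (-1)·(-9) + 0·10 + 0·4 = 9
  c_3 = (2)·(-9) + 2·10 + 1·4 = 6
Expand coordinatewise in base 2:
  c_1 = 1 = 1·2^0
  c_2 = 9 = 1·2^0 + 0·2^1 + 0·2^2 + 1·2^3
  c_3 = 6 = 0·2^0 + 1·2^1 + 1·2^2
p-restricted factor λ_0 = (1, 1, 0)
p-restricted factor λ_1 = (0, 0, 1)
p-restricted factor λ_2 = (0, 0, 1)
p-restricted factor λ_3 = (0, 1, 0)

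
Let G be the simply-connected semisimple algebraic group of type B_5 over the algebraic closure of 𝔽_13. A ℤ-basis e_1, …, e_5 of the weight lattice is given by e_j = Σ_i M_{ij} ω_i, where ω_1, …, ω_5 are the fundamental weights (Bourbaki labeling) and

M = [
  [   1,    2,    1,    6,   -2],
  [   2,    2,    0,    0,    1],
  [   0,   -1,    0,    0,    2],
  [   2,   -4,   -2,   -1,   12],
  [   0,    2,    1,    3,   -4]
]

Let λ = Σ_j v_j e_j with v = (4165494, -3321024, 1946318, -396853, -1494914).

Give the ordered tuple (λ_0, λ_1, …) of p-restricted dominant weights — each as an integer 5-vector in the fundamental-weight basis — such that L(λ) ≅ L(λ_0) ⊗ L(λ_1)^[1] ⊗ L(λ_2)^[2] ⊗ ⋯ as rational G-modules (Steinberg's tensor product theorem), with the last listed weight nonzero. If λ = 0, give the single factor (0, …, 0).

((6, 1, 8, 10, 1), (4, 1, 9, 0, 6), (9, 4, 9, 1, 6), (9, 10, 7, 4, 3), (2, 6, 11, 6, 3))

Change of basis e → ω: c = M·v where v = (4165494, -3321024, 1946318, -396853, -1494914):
  c_1 = 1*4165494 + 2*-3321024 + 1*1946318 + 6*-396853 + -2*-1494914 = 78474
  c_2 = 2*4165494 + 2*-3321024 + 0*1946318 + 0*-396853 + 1*-1494914 = 194026
  c_3 = 0*4165494 + -1*-3321024 + 0*1946318 + 0*-396853 + 2*-1494914 = 331196
  c_4 = 2*4165494 + -4*-3321024 + -2*1946318 + -1*-396853 + 12*-1494914 = 180333
  c_5 = 0*4165494 + 2*-3321024 + 1*1946318 + 3*-396853 + -4*-1494914 = 93367
Base-13 expansion of each c_i:
  c_1 = 78474 = 6·13^0 + 4·13^1 + 9·13^2 + 9·13^3 + 2·13^4
  c_2 = 194026 = 1·13^0 + 1·13^1 + 4·13^2 + 10·13^3 + 6·13^4
  c_3 = 331196 = 8·13^0 + 9·13^1 + 9·13^2 + 7·13^3 + 11·13^4
  c_4 = 180333 = 10·13^0 + 0·13^1 + 1·13^2 + 4·13^3 + 6·13^4
  c_5 = 93367 = 1·13^0 + 6·13^1 + 6·13^2 + 3·13^3 + 3·13^4
λ_0 = (6, 1, 8, 10, 1)
λ_1 = (4, 1, 9, 0, 6)
λ_2 = (9, 4, 9, 1, 6)
λ_3 = (9, 10, 7, 4, 3)
λ_4 = (2, 6, 11, 6, 3)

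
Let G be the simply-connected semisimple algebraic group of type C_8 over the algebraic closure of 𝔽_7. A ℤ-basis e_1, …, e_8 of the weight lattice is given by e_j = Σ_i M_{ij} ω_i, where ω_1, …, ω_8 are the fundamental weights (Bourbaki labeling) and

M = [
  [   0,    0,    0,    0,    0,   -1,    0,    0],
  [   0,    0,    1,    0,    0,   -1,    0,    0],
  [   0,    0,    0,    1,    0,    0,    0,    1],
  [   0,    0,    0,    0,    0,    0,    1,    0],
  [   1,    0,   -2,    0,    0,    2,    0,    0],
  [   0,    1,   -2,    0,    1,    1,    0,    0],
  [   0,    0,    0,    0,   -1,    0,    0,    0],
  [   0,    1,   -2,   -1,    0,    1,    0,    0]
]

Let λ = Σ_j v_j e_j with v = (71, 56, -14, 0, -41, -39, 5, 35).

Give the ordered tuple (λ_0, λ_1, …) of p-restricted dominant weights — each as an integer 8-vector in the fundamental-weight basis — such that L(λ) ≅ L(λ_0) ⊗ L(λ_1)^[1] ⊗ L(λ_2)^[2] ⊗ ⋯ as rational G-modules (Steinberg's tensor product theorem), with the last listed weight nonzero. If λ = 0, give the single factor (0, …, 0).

In the fundamental-weight basis, λ has coordinates c = M·v (v = (71, 56, -14, 0, -41, -39, 5, 35)):
  c_1 = 0·71 + 0·56 + (0)·(-14) + 0·0 + (0)·(-41) + (-1)·(-39) + 0·5 + 0·35 = 39
  c_2 = 0·71 + 0·56 + (1)·(-14) + 0·0 + (0)·(-41) + (-1)·(-39) + 0·5 + 0·35 = 25
  c_3 = 0·71 + 0·56 + (0)·(-14) + 1·0 + (0)·(-41) + (0)·(-39) + 0·5 + 1·35 = 35
  c_4 = 0·71 + 0·56 + (0)·(-14) + 0·0 + (0)·(-41) + (0)·(-39) + 1·5 + 0·35 = 5
  c_5 = 1·71 + 0·56 + (-2)·(-14) + 0·0 + (0)·(-41) + (2)·(-39) + 0·5 + 0·35 = 21
  c_6 = 0·71 + 1·56 + (-2)·(-14) + 0·0 + (1)·(-41) + (1)·(-39) + 0·5 + 0·35 = 4
  c_7 = 0·71 + 0·56 + (0)·(-14) + 0·0 + (-1)·(-41) + (0)·(-39) + 0·5 + 0·35 = 41
  c_8 = 0·71 + 1·56 + (-2)·(-14) + (-1)·(0) + (0)·(-41) + (1)·(-39) + 0·5 + 0·35 = 45
Writing each c_i in base p = 7:
  c_1 = 39 = 4·7^0 + 5·7^1
  c_2 = 25 = 4·7^0 + 3·7^1
  c_3 = 35 = 0·7^0 + 5·7^1
  c_4 = 5 = 5·7^0
  c_5 = 21 = 0·7^0 + 3·7^1
  c_6 = 4 = 4·7^0
  c_7 = 41 = 6·7^0 + 5·7^1
  c_8 = 45 = 3·7^0 + 6·7^1
p-restricted factor λ_0 = (4, 4, 0, 5, 0, 4, 6, 3)
p-restricted factor λ_1 = (5, 3, 5, 0, 3, 0, 5, 6)

((4, 4, 0, 5, 0, 4, 6, 3), (5, 3, 5, 0, 3, 0, 5, 6))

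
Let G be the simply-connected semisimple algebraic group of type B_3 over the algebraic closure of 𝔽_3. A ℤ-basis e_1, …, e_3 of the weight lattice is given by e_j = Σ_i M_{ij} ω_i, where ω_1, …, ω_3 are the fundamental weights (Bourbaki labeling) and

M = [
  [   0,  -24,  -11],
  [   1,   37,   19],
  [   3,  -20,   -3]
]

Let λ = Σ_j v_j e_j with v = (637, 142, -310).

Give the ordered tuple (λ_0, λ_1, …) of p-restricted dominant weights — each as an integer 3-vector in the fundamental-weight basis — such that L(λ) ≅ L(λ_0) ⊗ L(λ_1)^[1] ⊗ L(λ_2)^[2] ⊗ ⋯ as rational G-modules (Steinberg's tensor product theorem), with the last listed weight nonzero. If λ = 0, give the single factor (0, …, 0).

ω-coordinates c = M·v, v = (637, 142, -310):
  c_1 = 0·637 + (-24)·(142) + (-11)·(-310) = 2
  c_2 = 1·637 + 37·142 + (19)·(-310) = 1
  c_3 = 3·637 + (-20)·(142) + (-3)·(-310) = 1
Base-3 expansion of each c_i:
  c_1 = 2 = 2·3^0
  c_2 = 1 = 1·3^0
  c_3 = 1 = 1·3^0
p-restricted factor λ_0 = (2, 1, 1)

((2, 1, 1),)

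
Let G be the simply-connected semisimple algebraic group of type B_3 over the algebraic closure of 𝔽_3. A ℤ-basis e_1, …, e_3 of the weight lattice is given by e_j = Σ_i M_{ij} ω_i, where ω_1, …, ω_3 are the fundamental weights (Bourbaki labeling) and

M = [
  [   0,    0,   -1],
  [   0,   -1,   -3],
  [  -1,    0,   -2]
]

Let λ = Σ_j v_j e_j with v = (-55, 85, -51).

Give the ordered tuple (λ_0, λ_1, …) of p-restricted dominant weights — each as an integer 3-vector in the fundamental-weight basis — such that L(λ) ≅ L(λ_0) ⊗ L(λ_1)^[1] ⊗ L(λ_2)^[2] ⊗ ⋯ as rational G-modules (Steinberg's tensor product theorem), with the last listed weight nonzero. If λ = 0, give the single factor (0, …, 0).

((0, 2, 1), (2, 1, 1), (2, 1, 2), (1, 2, 2), (0, 0, 1))

Change of basis e → ω: c = M·v where v = (-55, 85, -51):
  c_1 = (0)·(-55) + (0)·(85) + (-1)·(-51) = 51
  c_2 = (0)·(-55) + (-1)·(85) + (-3)·(-51) = 68
  c_3 = (-1)·(-55) + (0)·(85) + (-2)·(-51) = 157
p = 3; digits c_i = Σ_j d_{ij}·3^j, 0 ≤ d_{ij} < 3:
  c_1 = 51 = 0·3^0 + 2·3^1 + 2·3^2 + 1·3^3
  c_2 = 68 = 2·3^0 + 1·3^1 + 1·3^2 + 2·3^3
  c_3 = 157 = 1·3^0 + 1·3^1 + 2·3^2 + 2·3^3 + 1·3^4
λ_0 = (0, 2, 1)
λ_1 = (2, 1, 1)
λ_2 = (2, 1, 2)
λ_3 = (1, 2, 2)
λ_4 = (0, 0, 1)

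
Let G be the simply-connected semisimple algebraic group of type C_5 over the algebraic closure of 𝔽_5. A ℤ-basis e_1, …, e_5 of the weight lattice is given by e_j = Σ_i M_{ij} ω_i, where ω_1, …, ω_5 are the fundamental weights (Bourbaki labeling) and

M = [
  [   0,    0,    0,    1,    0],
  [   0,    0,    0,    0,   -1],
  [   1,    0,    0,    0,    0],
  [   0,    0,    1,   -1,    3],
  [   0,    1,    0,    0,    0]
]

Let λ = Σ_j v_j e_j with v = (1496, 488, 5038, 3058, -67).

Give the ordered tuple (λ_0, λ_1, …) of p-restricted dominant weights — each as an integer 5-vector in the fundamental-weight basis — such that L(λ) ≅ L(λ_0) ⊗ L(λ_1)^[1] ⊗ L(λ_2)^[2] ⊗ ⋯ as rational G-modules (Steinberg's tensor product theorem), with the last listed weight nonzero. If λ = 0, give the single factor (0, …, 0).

Change of basis e → ω: c = M·v where v = (1496, 488, 5038, 3058, -67):
  c_1 = 0*1496 + 0*488 + 0*5038 + 1*3058 + 0*-67 = 3058
  c_2 = 0*1496 + 0*488 + 0*5038 + 0*3058 + -1*-67 = 67
  c_3 = 1*1496 + 0*488 + 0*5038 + 0*3058 + 0*-67 = 1496
  c_4 = 0*1496 + 0*488 + 1*5038 + -1*3058 + 3*-67 = 1779
  c_5 = 0*1496 + 1*488 + 0*5038 + 0*3058 + 0*-67 = 488
Expand coordinatewise in base 5:
  c_1 = 3058 = 3·5^0 + 1·5^1 + 2·5^2 + 4·5^3 + 4·5^4
  c_2 = 67 = 2·5^0 + 3·5^1 + 2·5^2
  c_3 = 1496 = 1·5^0 + 4·5^1 + 4·5^2 + 1·5^3 + 2·5^4
  c_4 = 1779 = 4·5^0 + 0·5^1 + 1·5^2 + 4·5^3 + 2·5^4
  c_5 = 488 = 3·5^0 + 2·5^1 + 4·5^2 + 3·5^3
λ_0 = (3, 2, 1, 4, 3)
λ_1 = (1, 3, 4, 0, 2)
λ_2 = (2, 2, 4, 1, 4)
λ_3 = (4, 0, 1, 4, 3)
λ_4 = (4, 0, 2, 2, 0)

((3, 2, 1, 4, 3), (1, 3, 4, 0, 2), (2, 2, 4, 1, 4), (4, 0, 1, 4, 3), (4, 0, 2, 2, 0))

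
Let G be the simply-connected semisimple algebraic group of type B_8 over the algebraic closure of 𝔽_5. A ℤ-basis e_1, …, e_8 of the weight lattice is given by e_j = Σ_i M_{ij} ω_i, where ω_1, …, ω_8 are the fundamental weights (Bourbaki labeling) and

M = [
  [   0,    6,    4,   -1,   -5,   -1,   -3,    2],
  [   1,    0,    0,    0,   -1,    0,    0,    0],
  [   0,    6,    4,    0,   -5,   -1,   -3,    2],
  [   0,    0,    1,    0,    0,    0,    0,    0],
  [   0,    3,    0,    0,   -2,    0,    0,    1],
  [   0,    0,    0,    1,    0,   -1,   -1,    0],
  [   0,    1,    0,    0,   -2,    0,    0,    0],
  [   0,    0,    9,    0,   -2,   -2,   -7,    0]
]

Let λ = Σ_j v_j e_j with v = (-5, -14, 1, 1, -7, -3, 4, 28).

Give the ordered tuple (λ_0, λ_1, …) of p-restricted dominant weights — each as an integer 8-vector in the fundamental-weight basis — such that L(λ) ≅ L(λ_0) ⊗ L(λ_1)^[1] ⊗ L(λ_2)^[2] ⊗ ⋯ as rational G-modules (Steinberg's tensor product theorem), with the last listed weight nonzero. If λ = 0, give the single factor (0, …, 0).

((1, 2, 2, 1, 0, 0, 0, 1),)

In the fundamental-weight basis, λ has coordinates c = M·v (v = (-5, -14, 1, 1, -7, -3, 4, 28)):
  c_1 = (0)·(-5) + (6)·(-14) + 4·1 + (-1)·(1) + (-5)·(-7) + (-1)·(-3) + (-3)·(4) + 2·28 = 1
  c_2 = (1)·(-5) + (0)·(-14) + 0·1 + 0·1 + (-1)·(-7) + (0)·(-3) + 0·4 + 0·28 = 2
  c_3 = (0)·(-5) + (6)·(-14) + 4·1 + 0·1 + (-5)·(-7) + (-1)·(-3) + (-3)·(4) + 2·28 = 2
  c_4 = (0)·(-5) + (0)·(-14) + 1·1 + 0·1 + (0)·(-7) + (0)·(-3) + 0·4 + 0·28 = 1
  c_5 = (0)·(-5) + (3)·(-14) + 0·1 + 0·1 + (-2)·(-7) + (0)·(-3) + 0·4 + 1·28 = 0
  c_6 = (0)·(-5) + (0)·(-14) + 0·1 + 1·1 + (0)·(-7) + (-1)·(-3) + (-1)·(4) + 0·28 = 0
  c_7 = (0)·(-5) + (1)·(-14) + 0·1 + 0·1 + (-2)·(-7) + (0)·(-3) + 0·4 + 0·28 = 0
  c_8 = (0)·(-5) + (0)·(-14) + 9·1 + 0·1 + (-2)·(-7) + (-2)·(-3) + (-7)·(4) + 0·28 = 1
Writing each c_i in base p = 5:
  c_1 = 1 = 1·5^0
  c_2 = 2 = 2·5^0
  c_3 = 2 = 2·5^0
  c_4 = 1 = 1·5^0
  c_5 = 0
  c_6 = 0
  c_7 = 0
  c_8 = 1 = 1·5^0
λ_0 = (1, 2, 2, 1, 0, 0, 0, 1)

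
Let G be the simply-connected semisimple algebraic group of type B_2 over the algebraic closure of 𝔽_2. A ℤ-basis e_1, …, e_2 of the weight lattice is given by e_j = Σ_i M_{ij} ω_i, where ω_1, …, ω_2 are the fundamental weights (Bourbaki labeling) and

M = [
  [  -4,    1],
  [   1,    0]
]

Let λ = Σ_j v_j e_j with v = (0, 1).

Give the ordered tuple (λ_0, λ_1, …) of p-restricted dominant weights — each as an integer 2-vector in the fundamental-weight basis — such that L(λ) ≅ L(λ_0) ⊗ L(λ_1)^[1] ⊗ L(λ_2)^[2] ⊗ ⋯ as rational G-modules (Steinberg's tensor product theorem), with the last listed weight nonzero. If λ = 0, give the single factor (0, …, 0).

((1, 0),)

In the fundamental-weight basis, λ has coordinates c = M·v (v = (0, 1)):
  c_1 = (-4)·(0) + 1·1 = 1
  c_2 = 1·0 + 0·1 = 0
Writing each c_i in base p = 2:
  c_1 = 1 = 1·2^0
  c_2 = 0
λ_0 = (1, 0)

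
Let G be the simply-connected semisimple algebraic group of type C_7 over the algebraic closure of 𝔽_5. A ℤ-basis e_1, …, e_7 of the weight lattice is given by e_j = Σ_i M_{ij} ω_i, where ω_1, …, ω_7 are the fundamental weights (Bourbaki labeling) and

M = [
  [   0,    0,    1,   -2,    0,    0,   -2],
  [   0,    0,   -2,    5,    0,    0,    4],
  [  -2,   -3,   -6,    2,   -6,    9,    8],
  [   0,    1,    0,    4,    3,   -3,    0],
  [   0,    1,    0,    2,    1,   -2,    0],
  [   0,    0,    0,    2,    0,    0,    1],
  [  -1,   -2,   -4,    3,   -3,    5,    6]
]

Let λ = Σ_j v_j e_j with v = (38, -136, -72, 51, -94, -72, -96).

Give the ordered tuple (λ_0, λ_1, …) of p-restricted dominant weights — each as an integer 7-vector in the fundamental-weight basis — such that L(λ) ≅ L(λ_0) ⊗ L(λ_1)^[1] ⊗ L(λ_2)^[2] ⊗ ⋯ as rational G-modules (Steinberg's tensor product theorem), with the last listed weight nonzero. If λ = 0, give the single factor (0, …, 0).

((3, 0, 4, 2, 1, 1, 1), (3, 3, 2, 0, 3, 1, 4))

Converting to the ω-basis (c_i = row i of M dotted with v = (38, -136, -72, 51, -94, -72, -96)):
  c_1 = 0·38 + (0)·(-136) + (1)·(-72) + (-2)·(51) + (0)·(-94) + (0)·(-72) + (-2)·(-96) = 18
  c_2 = 0·38 + (0)·(-136) + (-2)·(-72) + 5·51 + (0)·(-94) + (0)·(-72) + (4)·(-96) = 15
  c_3 = (-2)·(38) + (-3)·(-136) + (-6)·(-72) + 2·51 + (-6)·(-94) + (9)·(-72) + (8)·(-96) = 14
  c_4 = 0·38 + (1)·(-136) + (0)·(-72) + 4·51 + (3)·(-94) + (-3)·(-72) + (0)·(-96) = 2
  c_5 = 0·38 + (1)·(-136) + (0)·(-72) + 2·51 + (1)·(-94) + (-2)·(-72) + (0)·(-96) = 16
  c_6 = 0·38 + (0)·(-136) + (0)·(-72) + 2·51 + (0)·(-94) + (0)·(-72) + (1)·(-96) = 6
  c_7 = (-1)·(38) + (-2)·(-136) + (-4)·(-72) + 3·51 + (-3)·(-94) + (5)·(-72) + (6)·(-96) = 21
Base-5 expansion of each c_i:
  c_1 = 18 = 3·5^0 + 3·5^1
  c_2 = 15 = 0·5^0 + 3·5^1
  c_3 = 14 = 4·5^0 + 2·5^1
  c_4 = 2 = 2·5^0
  c_5 = 16 = 1·5^0 + 3·5^1
  c_6 = 6 = 1·5^0 + 1·5^1
  c_7 = 21 = 1·5^0 + 4·5^1
Factor λ_0 = (3, 0, 4, 2, 1, 1, 1)
Factor λ_1 = (3, 3, 2, 0, 3, 1, 4)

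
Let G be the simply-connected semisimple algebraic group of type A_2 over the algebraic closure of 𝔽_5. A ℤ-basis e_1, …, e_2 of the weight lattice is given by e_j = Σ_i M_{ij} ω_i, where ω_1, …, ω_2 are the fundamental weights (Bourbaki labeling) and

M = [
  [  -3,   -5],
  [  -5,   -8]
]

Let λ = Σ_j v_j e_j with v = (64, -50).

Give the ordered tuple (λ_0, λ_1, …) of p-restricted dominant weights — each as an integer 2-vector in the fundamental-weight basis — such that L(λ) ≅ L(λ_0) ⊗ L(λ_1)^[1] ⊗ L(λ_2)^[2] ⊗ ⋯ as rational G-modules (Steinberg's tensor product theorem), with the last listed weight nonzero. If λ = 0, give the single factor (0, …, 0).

ω-coordinates c = M·v, v = (64, -50):
  c_1 = (-3)·(64) + (-5)·(-50) = 58
  c_2 = (-5)·(64) + (-8)·(-50) = 80
Base-5 expansion of each c_i:
  c_1 = 58 = 3·5^0 + 1·5^1 + 2·5^2
  c_2 = 80 = 0·5^0 + 1·5^1 + 3·5^2
λ_0 = (3, 0)
λ_1 = (1, 1)
λ_2 = (2, 3)

((3, 0), (1, 1), (2, 3))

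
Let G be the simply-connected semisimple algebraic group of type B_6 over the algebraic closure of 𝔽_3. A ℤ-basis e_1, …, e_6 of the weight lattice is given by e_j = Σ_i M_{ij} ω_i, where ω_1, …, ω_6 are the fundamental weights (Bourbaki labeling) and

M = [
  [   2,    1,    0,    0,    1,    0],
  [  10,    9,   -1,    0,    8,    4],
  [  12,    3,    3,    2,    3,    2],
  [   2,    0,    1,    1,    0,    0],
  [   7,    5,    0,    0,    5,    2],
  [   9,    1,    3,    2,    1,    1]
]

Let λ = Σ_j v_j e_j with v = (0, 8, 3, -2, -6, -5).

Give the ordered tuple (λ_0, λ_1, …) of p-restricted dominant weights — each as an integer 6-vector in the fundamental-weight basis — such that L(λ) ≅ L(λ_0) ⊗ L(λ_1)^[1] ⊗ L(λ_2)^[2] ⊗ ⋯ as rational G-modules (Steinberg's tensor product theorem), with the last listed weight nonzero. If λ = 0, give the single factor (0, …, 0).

ω-coordinates c = M·v, v = (0, 8, 3, -2, -6, -5):
  c_1 = 2*0 + 1*8 + 0*3 + 0*-2 + 1*-6 + 0*-5 = 2
  c_2 = 10*0 + 9*8 + -1*3 + 0*-2 + 8*-6 + 4*-5 = 1
  c_3 = 12*0 + 3*8 + 3*3 + 2*-2 + 3*-6 + 2*-5 = 1
  c_4 = 2*0 + 0*8 + 1*3 + 1*-2 + 0*-6 + 0*-5 = 1
  c_5 = 7*0 + 5*8 + 0*3 + 0*-2 + 5*-6 + 2*-5 = 0
  c_6 = 9*0 + 1*8 + 3*3 + 2*-2 + 1*-6 + 1*-5 = 2
Writing each c_i in base p = 3:
  c_1 = 2 = 2·3^0
  c_2 = 1 = 1·3^0
  c_3 = 1 = 1·3^0
  c_4 = 1 = 1·3^0
  c_5 = 0
  c_6 = 2 = 2·3^0
Factor λ_0 = (2, 1, 1, 1, 0, 2)

((2, 1, 1, 1, 0, 2),)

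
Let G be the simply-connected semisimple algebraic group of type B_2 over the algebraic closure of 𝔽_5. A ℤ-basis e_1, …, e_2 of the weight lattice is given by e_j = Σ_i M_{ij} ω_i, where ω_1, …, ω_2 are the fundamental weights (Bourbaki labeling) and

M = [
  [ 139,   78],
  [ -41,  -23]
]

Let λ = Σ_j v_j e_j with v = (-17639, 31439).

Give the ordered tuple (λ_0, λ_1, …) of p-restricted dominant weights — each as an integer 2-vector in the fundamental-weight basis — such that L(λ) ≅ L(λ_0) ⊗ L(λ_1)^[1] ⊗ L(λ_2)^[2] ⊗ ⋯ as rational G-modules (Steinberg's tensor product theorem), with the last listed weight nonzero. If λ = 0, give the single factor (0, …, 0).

In the fundamental-weight basis, λ has coordinates c = M·v (v = (-17639, 31439)):
  c_1 = 139*-17639 + 78*31439 = 421
  c_2 = -41*-17639 + -23*31439 = 102
p = 5; digits c_i = Σ_j d_{ij}·5^j, 0 ≤ d_{ij} < 5:
  c_1 = 421 = 1·5^0 + 4·5^1 + 1·5^2 + 3·5^3
  c_2 = 102 = 2·5^0 + 0·5^1 + 4·5^2
Factor λ_0 = (1, 2)
Factor λ_1 = (4, 0)
Factor λ_2 = (1, 4)
Factor λ_3 = (3, 0)

((1, 2), (4, 0), (1, 4), (3, 0))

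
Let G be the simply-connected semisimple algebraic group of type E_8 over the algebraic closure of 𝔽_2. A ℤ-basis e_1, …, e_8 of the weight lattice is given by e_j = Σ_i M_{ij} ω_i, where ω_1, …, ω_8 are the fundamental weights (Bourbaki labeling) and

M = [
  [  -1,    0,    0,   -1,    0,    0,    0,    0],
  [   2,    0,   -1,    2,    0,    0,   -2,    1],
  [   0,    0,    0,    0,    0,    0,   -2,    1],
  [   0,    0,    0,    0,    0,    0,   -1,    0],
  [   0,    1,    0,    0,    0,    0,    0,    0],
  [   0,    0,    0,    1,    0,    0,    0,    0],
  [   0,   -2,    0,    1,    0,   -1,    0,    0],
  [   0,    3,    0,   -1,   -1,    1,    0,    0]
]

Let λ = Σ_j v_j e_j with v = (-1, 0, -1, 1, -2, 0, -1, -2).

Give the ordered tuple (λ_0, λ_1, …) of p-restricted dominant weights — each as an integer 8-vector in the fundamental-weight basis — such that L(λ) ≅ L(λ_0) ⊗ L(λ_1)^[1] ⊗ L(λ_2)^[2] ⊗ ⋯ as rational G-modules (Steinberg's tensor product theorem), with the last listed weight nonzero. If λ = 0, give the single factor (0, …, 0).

Compute c_i = Σ_j M_{ij} v_j with v = (-1, 0, -1, 1, -2, 0, -1, -2):
  c_1 = -1*-1 + 0*0 + 0*-1 + -1*1 + 0*-2 + 0*0 + 0*-1 + 0*-2 = 0
  c_2 = 2*-1 + 0*0 + -1*-1 + 2*1 + 0*-2 + 0*0 + -2*-1 + 1*-2 = 1
  c_3 = 0*-1 + 0*0 + 0*-1 + 0*1 + 0*-2 + 0*0 + -2*-1 + 1*-2 = 0
  c_4 = 0*-1 + 0*0 + 0*-1 + 0*1 + 0*-2 + 0*0 + -1*-1 + 0*-2 = 1
  c_5 = 0*-1 + 1*0 + 0*-1 + 0*1 + 0*-2 + 0*0 + 0*-1 + 0*-2 = 0
  c_6 = 0*-1 + 0*0 + 0*-1 + 1*1 + 0*-2 + 0*0 + 0*-1 + 0*-2 = 1
  c_7 = 0*-1 + -2*0 + 0*-1 + 1*1 + 0*-2 + -1*0 + 0*-1 + 0*-2 = 1
  c_8 = 0*-1 + 3*0 + 0*-1 + -1*1 + -1*-2 + 1*0 + 0*-1 + 0*-2 = 1
Base-2 expansion of each c_i:
  c_1 = 0
  c_2 = 1 = 1·2^0
  c_3 = 0
  c_4 = 1 = 1·2^0
  c_5 = 0
  c_6 = 1 = 1·2^0
  c_7 = 1 = 1·2^0
  c_8 = 1 = 1·2^0
p-restricted factor λ_0 = (0, 1, 0, 1, 0, 1, 1, 1)

((0, 1, 0, 1, 0, 1, 1, 1),)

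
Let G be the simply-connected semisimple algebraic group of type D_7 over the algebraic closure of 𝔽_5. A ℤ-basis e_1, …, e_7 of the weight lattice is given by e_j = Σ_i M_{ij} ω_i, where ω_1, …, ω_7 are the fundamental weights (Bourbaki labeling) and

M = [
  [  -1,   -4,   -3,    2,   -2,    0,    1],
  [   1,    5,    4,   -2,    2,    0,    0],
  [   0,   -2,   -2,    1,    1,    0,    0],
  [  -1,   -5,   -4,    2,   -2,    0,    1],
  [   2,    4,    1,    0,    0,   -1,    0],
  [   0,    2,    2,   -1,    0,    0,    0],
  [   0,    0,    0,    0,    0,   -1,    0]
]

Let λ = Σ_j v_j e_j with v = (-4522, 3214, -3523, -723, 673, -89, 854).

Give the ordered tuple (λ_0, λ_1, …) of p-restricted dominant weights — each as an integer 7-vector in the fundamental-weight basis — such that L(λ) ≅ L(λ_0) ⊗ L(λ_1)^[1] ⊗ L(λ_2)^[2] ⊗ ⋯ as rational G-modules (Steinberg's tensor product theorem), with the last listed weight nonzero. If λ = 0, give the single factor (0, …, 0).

((2, 3, 3, 1, 3, 0, 4), (4, 4, 3, 1, 0, 1, 2), (1, 4, 2, 4, 0, 4, 3), (2, 1, 4, 4, 3, 0, 0))

Compute c_i = Σ_j M_{ij} v_j with v = (-4522, 3214, -3523, -723, 673, -89, 854):
  c_1 = (-1)·(-4522) + (-4)·(3214) + (-3)·(-3523) + (2)·(-723) + (-2)·(673) + (0)·(-89) + 1·854 = 297
  c_2 = (1)·(-4522) + 5·3214 + (4)·(-3523) + (-2)·(-723) + 2·673 + (0)·(-89) + 0·854 = 248
  c_3 = (0)·(-4522) + (-2)·(3214) + (-2)·(-3523) + (1)·(-723) + 1·673 + (0)·(-89) + 0·854 = 568
  c_4 = (-1)·(-4522) + (-5)·(3214) + (-4)·(-3523) + (2)·(-723) + (-2)·(673) + (0)·(-89) + 1·854 = 606
  c_5 = (2)·(-4522) + 4·3214 + (1)·(-3523) + (0)·(-723) + 0·673 + (-1)·(-89) + 0·854 = 378
  c_6 = (0)·(-4522) + 2·3214 + (2)·(-3523) + (-1)·(-723) + 0·673 + (0)·(-89) + 0·854 = 105
  c_7 = (0)·(-4522) + 0·3214 + (0)·(-3523) + (0)·(-723) + 0·673 + (-1)·(-89) + 0·854 = 89
Writing each c_i in base p = 5:
  c_1 = 297 = 2·5^0 + 4·5^1 + 1·5^2 + 2·5^3
  c_2 = 248 = 3·5^0 + 4·5^1 + 4·5^2 + 1·5^3
  c_3 = 568 = 3·5^0 + 3·5^1 + 2·5^2 + 4·5^3
  c_4 = 606 = 1·5^0 + 1·5^1 + 4·5^2 + 4·5^3
  c_5 = 378 = 3·5^0 + 0·5^1 + 0·5^2 + 3·5^3
  c_6 = 105 = 0·5^0 + 1·5^1 + 4·5^2
  c_7 = 89 = 4·5^0 + 2·5^1 + 3·5^2
λ_0 = (2, 3, 3, 1, 3, 0, 4)
λ_1 = (4, 4, 3, 1, 0, 1, 2)
λ_2 = (1, 4, 2, 4, 0, 4, 3)
λ_3 = (2, 1, 4, 4, 3, 0, 0)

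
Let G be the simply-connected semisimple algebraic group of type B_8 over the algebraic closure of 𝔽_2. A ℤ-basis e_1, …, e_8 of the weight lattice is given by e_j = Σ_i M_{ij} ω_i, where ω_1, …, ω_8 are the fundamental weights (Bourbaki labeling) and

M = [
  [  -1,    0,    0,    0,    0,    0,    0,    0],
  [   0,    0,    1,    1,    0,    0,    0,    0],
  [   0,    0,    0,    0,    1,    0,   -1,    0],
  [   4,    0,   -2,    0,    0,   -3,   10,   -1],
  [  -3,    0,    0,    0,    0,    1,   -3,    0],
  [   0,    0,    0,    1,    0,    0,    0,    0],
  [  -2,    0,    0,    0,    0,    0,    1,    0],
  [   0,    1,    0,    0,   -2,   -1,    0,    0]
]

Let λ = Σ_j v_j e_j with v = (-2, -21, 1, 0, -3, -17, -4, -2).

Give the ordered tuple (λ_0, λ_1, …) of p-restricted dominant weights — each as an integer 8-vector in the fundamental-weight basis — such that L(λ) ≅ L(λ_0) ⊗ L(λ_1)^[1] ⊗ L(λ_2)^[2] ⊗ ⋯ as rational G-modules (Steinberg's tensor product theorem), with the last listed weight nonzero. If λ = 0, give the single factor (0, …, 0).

((0, 1, 1, 1, 1, 0, 0, 0), (1, 0, 0, 1, 0, 0, 0, 1))

ω-coordinates c = M·v, v = (-2, -21, 1, 0, -3, -17, -4, -2):
  c_1 = -1*-2 + 0*-21 + 0*1 + 0*0 + 0*-3 + 0*-17 + 0*-4 + 0*-2 = 2
  c_2 = 0*-2 + 0*-21 + 1*1 + 1*0 + 0*-3 + 0*-17 + 0*-4 + 0*-2 = 1
  c_3 = 0*-2 + 0*-21 + 0*1 + 0*0 + 1*-3 + 0*-17 + -1*-4 + 0*-2 = 1
  c_4 = 4*-2 + 0*-21 + -2*1 + 0*0 + 0*-3 + -3*-17 + 10*-4 + -1*-2 = 3
  c_5 = -3*-2 + 0*-21 + 0*1 + 0*0 + 0*-3 + 1*-17 + -3*-4 + 0*-2 = 1
  c_6 = 0*-2 + 0*-21 + 0*1 + 1*0 + 0*-3 + 0*-17 + 0*-4 + 0*-2 = 0
  c_7 = -2*-2 + 0*-21 + 0*1 + 0*0 + 0*-3 + 0*-17 + 1*-4 + 0*-2 = 0
  c_8 = 0*-2 + 1*-21 + 0*1 + 0*0 + -2*-3 + -1*-17 + 0*-4 + 0*-2 = 2
Expand coordinatewise in base 2:
  c_1 = 2 = 0·2^0 + 1·2^1
  c_2 = 1 = 1·2^0
  c_3 = 1 = 1·2^0
  c_4 = 3 = 1·2^0 + 1·2^1
  c_5 = 1 = 1·2^0
  c_6 = 0
  c_7 = 0
  c_8 = 2 = 0·2^0 + 1·2^1
λ_0 = (0, 1, 1, 1, 1, 0, 0, 0)
λ_1 = (1, 0, 0, 1, 0, 0, 0, 1)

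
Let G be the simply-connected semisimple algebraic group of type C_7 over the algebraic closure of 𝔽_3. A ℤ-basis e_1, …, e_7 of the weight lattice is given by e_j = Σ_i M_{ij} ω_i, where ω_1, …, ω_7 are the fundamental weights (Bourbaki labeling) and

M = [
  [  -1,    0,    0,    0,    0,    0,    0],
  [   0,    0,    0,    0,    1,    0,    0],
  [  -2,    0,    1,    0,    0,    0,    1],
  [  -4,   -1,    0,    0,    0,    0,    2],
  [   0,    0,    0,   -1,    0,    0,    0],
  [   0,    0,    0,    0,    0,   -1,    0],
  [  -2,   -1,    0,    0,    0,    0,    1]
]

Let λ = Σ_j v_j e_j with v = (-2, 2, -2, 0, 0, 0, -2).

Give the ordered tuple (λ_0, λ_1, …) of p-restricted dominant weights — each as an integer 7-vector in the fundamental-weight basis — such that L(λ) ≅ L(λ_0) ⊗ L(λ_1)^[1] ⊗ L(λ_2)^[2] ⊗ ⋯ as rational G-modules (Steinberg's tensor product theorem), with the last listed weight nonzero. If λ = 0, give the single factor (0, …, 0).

Converting to the ω-basis (c_i = row i of M dotted with v = (-2, 2, -2, 0, 0, 0, -2)):
  c_1 = -1*-2 + 0*2 + 0*-2 + 0*0 + 0*0 + 0*0 + 0*-2 = 2
  c_2 = 0*-2 + 0*2 + 0*-2 + 0*0 + 1*0 + 0*0 + 0*-2 = 0
  c_3 = -2*-2 + 0*2 + 1*-2 + 0*0 + 0*0 + 0*0 + 1*-2 = 0
  c_4 = -4*-2 + -1*2 + 0*-2 + 0*0 + 0*0 + 0*0 + 2*-2 = 2
  c_5 = 0*-2 + 0*2 + 0*-2 + -1*0 + 0*0 + 0*0 + 0*-2 = 0
  c_6 = 0*-2 + 0*2 + 0*-2 + 0*0 + 0*0 + -1*0 + 0*-2 = 0
  c_7 = -2*-2 + -1*2 + 0*-2 + 0*0 + 0*0 + 0*0 + 1*-2 = 0
Base-3 expansion of each c_i:
  c_1 = 2 = 2·3^0
  c_2 = 0
  c_3 = 0
  c_4 = 2 = 2·3^0
  c_5 = 0
  c_6 = 0
  c_7 = 0
p-restricted factor λ_0 = (2, 0, 0, 2, 0, 0, 0)

((2, 0, 0, 2, 0, 0, 0),)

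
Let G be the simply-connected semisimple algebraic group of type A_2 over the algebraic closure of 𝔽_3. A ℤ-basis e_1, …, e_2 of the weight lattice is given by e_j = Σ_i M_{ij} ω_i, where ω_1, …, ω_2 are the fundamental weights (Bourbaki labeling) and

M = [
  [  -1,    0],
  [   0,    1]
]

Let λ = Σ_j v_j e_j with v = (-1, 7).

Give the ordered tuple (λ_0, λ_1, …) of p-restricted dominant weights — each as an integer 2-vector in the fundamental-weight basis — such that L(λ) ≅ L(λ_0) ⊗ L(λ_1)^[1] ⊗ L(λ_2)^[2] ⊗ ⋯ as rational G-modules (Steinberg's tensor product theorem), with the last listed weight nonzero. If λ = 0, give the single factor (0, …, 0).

((1, 1), (0, 2))

Change of basis e → ω: c = M·v where v = (-1, 7):
  c_1 = -1*-1 + 0*7 = 1
  c_2 = 0*-1 + 1*7 = 7
Expand coordinatewise in base 3:
  c_1 = 1 = 1·3^0
  c_2 = 7 = 1·3^0 + 2·3^1
Factor λ_0 = (1, 1)
Factor λ_1 = (0, 2)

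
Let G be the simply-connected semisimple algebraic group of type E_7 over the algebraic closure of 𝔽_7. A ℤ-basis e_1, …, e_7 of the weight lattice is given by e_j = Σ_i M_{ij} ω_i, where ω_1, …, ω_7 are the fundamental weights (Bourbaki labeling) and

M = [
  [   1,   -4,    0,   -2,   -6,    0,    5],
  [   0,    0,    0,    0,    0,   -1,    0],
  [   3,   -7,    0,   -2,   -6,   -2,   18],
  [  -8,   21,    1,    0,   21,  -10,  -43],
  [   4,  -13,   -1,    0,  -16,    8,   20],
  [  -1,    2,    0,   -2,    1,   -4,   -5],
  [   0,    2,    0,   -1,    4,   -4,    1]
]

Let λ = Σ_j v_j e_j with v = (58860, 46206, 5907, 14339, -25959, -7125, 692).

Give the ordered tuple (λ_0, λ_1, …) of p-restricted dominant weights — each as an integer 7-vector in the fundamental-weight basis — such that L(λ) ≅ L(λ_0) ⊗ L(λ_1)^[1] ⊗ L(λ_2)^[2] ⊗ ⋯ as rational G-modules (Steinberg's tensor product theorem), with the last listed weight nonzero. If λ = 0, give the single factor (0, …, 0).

((1, 6, 4, 0, 3, 0, 6), (2, 2, 1, 6, 1, 5, 6), (2, 5, 1, 6, 0, 3, 6), (6, 6, 6, 4, 3, 4, 2), (1, 2, 2, 0, 0, 1, 1))

Converting to the ω-basis (c_i = row i of M dotted with v = (58860, 46206, 5907, 14339, -25959, -7125, 692)):
  c_1 = 1*58860 + -4*46206 + 0*5907 + -2*14339 + -6*-25959 + 0*-7125 + 5*692 = 4572
  c_2 = 0*58860 + 0*46206 + 0*5907 + 0*14339 + 0*-25959 + -1*-7125 + 0*692 = 7125
  c_3 = 3*58860 + -7*46206 + 0*5907 + -2*14339 + -6*-25959 + -2*-7125 + 18*692 = 6920
  c_4 = -8*58860 + 21*46206 + 1*5907 + 0*14339 + 21*-25959 + -10*-7125 + -43*692 = 1708
  c_5 = 4*58860 + -13*46206 + -1*5907 + 0*14339 + -16*-25959 + 8*-7125 + 20*692 = 1039
  c_6 = -1*58860 + 2*46206 + 0*5907 + -2*14339 + 1*-25959 + -4*-7125 + -5*692 = 3955
  c_7 = 0*58860 + 2*46206 + 0*5907 + -1*14339 + 4*-25959 + -4*-7125 + 1*692 = 3429
Writing each c_i in base p = 7:
  c_1 = 4572 = 1·7^0 + 2·7^1 + 2·7^2 + 6·7^3 + 1·7^4
  c_2 = 7125 = 6·7^0 + 2·7^1 + 5·7^2 + 6·7^3 + 2·7^4
  c_3 = 6920 = 4·7^0 + 1·7^1 + 1·7^2 + 6·7^3 + 2·7^4
  c_4 = 1708 = 0·7^0 + 6·7^1 + 6·7^2 + 4·7^3
  c_5 = 1039 = 3·7^0 + 1·7^1 + 0·7^2 + 3·7^3
  c_6 = 3955 = 0·7^0 + 5·7^1 + 3·7^2 + 4·7^3 + 1·7^4
  c_7 = 3429 = 6·7^0 + 6·7^1 + 6·7^2 + 2·7^3 + 1·7^4
p-restricted factor λ_0 = (1, 6, 4, 0, 3, 0, 6)
p-restricted factor λ_1 = (2, 2, 1, 6, 1, 5, 6)
p-restricted factor λ_2 = (2, 5, 1, 6, 0, 3, 6)
p-restricted factor λ_3 = (6, 6, 6, 4, 3, 4, 2)
p-restricted factor λ_4 = (1, 2, 2, 0, 0, 1, 1)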